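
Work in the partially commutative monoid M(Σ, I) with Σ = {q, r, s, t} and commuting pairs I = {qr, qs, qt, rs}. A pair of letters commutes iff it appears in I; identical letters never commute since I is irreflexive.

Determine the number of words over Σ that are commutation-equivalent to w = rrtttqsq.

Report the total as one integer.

28

#0=r has no predecessor
#1=r depends on [0:r]
#2=t depends on [1:r]
#3=t depends on [2:t]
#4=t depends on [3:t]
#5=q has no predecessor
#6=s depends on [4:t]
#7=q depends on [5:q]
sources: [0:r, 5:q]
N(rest) = Σ N(rest − s) over sources s of rest; N(one piece) = 1:
  size 1 → [6]=1  [7]=1
  size 2 → [4,6]=1  [5,7]=1  [6,7]=2
  size 3 → [3,4,6]=1  [4,6,7]=3  [5,6,7]=3
  size 4 → [2,3,4,6]=1  [3,4,6,7]=4  [4,5,6,7]=6
  size 5 → [1,2,3,4,6]=1  [2,3,4,6,7]=5  [3,4,5,6,7]=10
  size 6 → [0,1,2,3,4,6]=1  [1,2,3,4,6,7]=6  [2,3,4,5,6,7]=15
  first=0(r) contributes 21
  first=5(q) contributes 7
|[w]| = 28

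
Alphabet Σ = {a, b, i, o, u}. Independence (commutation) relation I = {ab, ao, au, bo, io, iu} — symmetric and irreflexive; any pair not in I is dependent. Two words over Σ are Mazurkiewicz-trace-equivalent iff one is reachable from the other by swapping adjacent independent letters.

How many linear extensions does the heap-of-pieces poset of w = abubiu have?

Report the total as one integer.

9

0(a) covers ∅
1(b) covers ∅
2(u) covers 1:b
3(b) covers 2:u
4(i) covers 0:a, 3:b
5(u) covers 3:b
floor of heap: 0:a, 1:b
completions by unplaced set U, small U first (add the entries for U minus each lowest piece of U):
  |U|=1: {4}:1  {5}:1
  |U|=2: {0,4}:1  {4,5}:2
  |U|=3: {0,4,5}:3  {3,4,5}:2
  |U|=4: {0,3,4,5}:5  {2,3,4,5}:2
  start at 0(a): 2
  start at 1(b): 7
sum over floor = 9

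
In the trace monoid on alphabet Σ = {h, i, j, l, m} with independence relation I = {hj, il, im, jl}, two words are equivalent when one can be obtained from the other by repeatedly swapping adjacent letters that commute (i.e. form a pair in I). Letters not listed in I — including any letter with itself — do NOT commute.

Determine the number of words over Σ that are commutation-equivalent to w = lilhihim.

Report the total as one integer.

#0=l has no predecessor
#1=i has no predecessor
#2=l depends on [0:l]
#3=h depends on [1:i, 2:l]
#4=i depends on [3:h]
#5=h depends on [4:i]
#6=i depends on [5:h]
#7=m depends on [5:h]
sources: [0:l, 1:i]
N(rest) = Σ N(rest − s) over sources s of rest; N(one piece) = 1:
  size 1 → [6]=1  [7]=1
  size 2 → [6,7]=2
  size 3 → [5,6,7]=2
  size 4 → [4,5,6,7]=2
  size 5 → [3,4,5,6,7]=2
  size 6 → [1,3,4,5,6,7]=2  [2,3,4,5,6,7]=2
  first=0(l) contributes 4
  first=1(i) contributes 2
|[w]| = 6

6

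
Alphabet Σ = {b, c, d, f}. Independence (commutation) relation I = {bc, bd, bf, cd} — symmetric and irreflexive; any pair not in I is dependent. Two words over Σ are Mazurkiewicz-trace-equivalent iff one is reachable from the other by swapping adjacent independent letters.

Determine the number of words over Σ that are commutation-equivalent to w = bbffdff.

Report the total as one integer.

21

#0=b has no predecessor
#1=b depends on [0:b]
#2=f has no predecessor
#3=f depends on [2:f]
#4=d depends on [3:f]
#5=f depends on [4:d]
#6=f depends on [5:f]
sources: [0:b, 2:f]
N(rest) = Σ N(rest − s) over sources s of rest; N(one piece) = 1:
  size 1 → [1]=1  [6]=1
  size 2 → [0,1]=1  [1,6]=2  [5,6]=1
  size 3 → [0,1,6]=3  [1,5,6]=3  [4,5,6]=1
  size 4 → [0,1,5,6]=6  [1,4,5,6]=4  [3,4,5,6]=1
  size 5 → [0,1,4,5,6]=10  [1,3,4,5,6]=5  [2,3,4,5,6]=1
  first=0(b) contributes 6
  first=2(f) contributes 15
|[w]| = 21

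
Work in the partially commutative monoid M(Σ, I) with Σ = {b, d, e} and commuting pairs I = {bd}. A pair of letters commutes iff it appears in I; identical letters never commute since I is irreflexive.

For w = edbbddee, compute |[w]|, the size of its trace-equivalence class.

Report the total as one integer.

0(e) covers ∅
1(d) covers 0:e
2(b) covers 0:e
3(b) covers 2:b
4(d) covers 1:d
5(d) covers 4:d
6(e) covers 3:b, 5:d
7(e) covers 6:e
floor of heap: 0:e
completions by unplaced set U, small U first (add the entries for U minus each lowest piece of U):
  |U|=1: {7}:1
  |U|=2: {6,7}:1
  |U|=3: {3,6,7}:1  {5,6,7}:1
  |U|=4: {2,3,6,7}:1  {3,5,6,7}:2  {4,5,6,7}:1
  |U|=5: {1,4,5,6,7}:1  {2,3,5,6,7}:3  {3,4,5,6,7}:3
  |U|=6: {1,3,4,5,6,7}:4  {2,3,4,5,6,7}:6
  start at 0(e): 10

10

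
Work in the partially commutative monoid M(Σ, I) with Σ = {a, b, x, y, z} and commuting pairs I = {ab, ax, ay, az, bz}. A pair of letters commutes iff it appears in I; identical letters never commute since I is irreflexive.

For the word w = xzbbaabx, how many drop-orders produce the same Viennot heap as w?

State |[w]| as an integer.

112

drop 0:x onto floor
drop 1:z onto {0:x}
drop 2:b onto {0:x}
drop 3:b onto {2:b}
drop 4:a onto floor
drop 5:a onto {4:a}
drop 6:b onto {3:b}
drop 7:x onto {1:z, 6:b}
ground layer = {0:x, 4:a}
drop-orders for the pieces not yet dropped (sum over which currently-grounded one goes next):
  1 to go: {5} 1  {7} 1
  2 to go: {1,7} 1  {4,5} 1  {5,7} 2  {6,7} 1
  3 to go: {1,5,7} 3  {1,6,7} 2  {3,6,7} 1  {4,5,7} 3  {5,6,7} 3
  4 to go: {1,3,6,7} 3  {1,4,5,7} 6  {1,5,6,7} 8  {2,3,6,7} 1  {3,5,6,7} 4  {4,5,6,7} 6
  5 to go: {1,2,3,6,7} 4  {1,3,5,6,7} 15  {1,4,5,6,7} 20  {2,3,5,6,7} 5  {3,4,5,6,7} 10
  6 to go: {0,1,2,3,6,7} 4  {1,2,3,5,6,7} 24  {1,3,4,5,6,7} 45  {2,3,4,5,6,7} 15
  if 0:x drops first: 84 orders
  if 4:a drops first: 28 orders
heap linearizations: 112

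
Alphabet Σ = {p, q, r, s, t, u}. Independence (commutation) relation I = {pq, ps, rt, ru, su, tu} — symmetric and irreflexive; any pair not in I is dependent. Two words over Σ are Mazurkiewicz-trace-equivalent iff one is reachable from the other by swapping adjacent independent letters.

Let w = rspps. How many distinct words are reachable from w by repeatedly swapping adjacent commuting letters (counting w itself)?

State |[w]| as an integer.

6

0(r) covers ∅
1(s) covers 0:r
2(p) covers 0:r
3(p) covers 2:p
4(s) covers 1:s
floor of heap: 0:r
completions by unplaced set U, small U first (add the entries for U minus each lowest piece of U):
  |U|=1: {3}:1  {4}:1
  |U|=2: {1,4}:1  {2,3}:1  {3,4}:2
  |U|=3: {1,3,4}:3  {2,3,4}:3
  start at 0(r): 6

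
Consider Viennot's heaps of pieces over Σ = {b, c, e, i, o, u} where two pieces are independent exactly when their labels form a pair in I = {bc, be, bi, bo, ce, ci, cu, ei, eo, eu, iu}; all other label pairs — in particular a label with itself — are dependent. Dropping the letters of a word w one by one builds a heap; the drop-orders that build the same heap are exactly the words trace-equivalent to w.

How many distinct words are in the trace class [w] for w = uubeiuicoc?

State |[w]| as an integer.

0(u) covers ∅
1(u) covers 0:u
2(b) covers 1:u
3(e) covers ∅
4(i) covers ∅
5(u) covers 2:b
6(i) covers 4:i
7(c) covers ∅
8(o) covers 5:u, 6:i, 7:c
9(c) covers 8:o
floor of heap: 0:u, 3:e, 4:i, 7:c
completions by unplaced set U, small U first (add the entries for U minus each lowest piece of U):
  |U|=1: {3}:1  {9}:1
  |U|=2: {3,9}:2  {8,9}:1
  |U|=3: {3,8,9}:3  {5,8,9}:1  {6,8,9}:1  {7,8,9}:1
  |U|=4: {2,5,8,9}:1  {3,5,8,9}:4  {3,6,8,9}:4  {3,7,8,9}:4  {4,6,8,9}:1  {5,6,8,9}:2  {5,7,8,9}:2  {6,7,8,9}:2
  |U|=5: {1,2,5,8,9}:1  {2,3,5,8,9}:5  {2,5,6,8,9}:3  {2,5,7,8,9}:3  {3,4,6,8,9}:5  {3,5,6,8,9}:10  {3,5,7,8,9}:10  {3,6,7,8,9}:10  {4,5,6,8,9}:3  {4,6,7,8,9}:3  {5,6,7,8,9}:6
  |U|=6: {0,1,2,5,8,9}:1  {1,2,3,5,8,9}:6  {1,2,5,6,8,9}:4  {1,2,5,7,8,9}:4  {2,3,5,6,8,9}:18  {2,3,5,7,8,9}:18  {2,4,5,6,8,9}:6  {2,5,6,7,8,9}:12  {3,4,5,6,8,9}:18  {3,4,6,7,8,9}:18  {3,5,6,7,8,9}:36  {4,5,6,7,8,9}:12
  |U|=7: {0,1,2,3,5,8,9}:7  {0,1,2,5,6,8,9}:5  {0,1,2,5,7,8,9}:5  {1,2,3,5,6,8,9}:28  {1,2,3,5,7,8,9}:28  {1,2,4,5,6,8,9}:10  {1,2,5,6,7,8,9}:20  {2,3,4,5,6,8,9}:42  {2,3,5,6,7,8,9}:84  {2,4,5,6,7,8,9}:30  {3,4,5,6,7,8,9}:84
  |U|=8: {0,1,2,3,5,6,8,9}:40  {0,1,2,3,5,7,8,9}:40  {0,1,2,4,5,6,8,9}:15  {0,1,2,5,6,7,8,9}:30  {1,2,3,4,5,6,8,9}:80  {1,2,3,5,6,7,8,9}:160  {1,2,4,5,6,7,8,9}:60  {2,3,4,5,6,7,8,9}:240
  start at 0(u): 540
  start at 3(e): 105
  start at 4(i): 270
  start at 7(c): 135
sum over floor = 1050

1050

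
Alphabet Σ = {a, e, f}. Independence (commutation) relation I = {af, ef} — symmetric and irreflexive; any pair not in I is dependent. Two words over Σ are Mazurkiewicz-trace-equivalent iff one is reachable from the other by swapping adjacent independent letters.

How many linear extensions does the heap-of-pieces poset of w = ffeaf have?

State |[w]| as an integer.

10

#0=f has no predecessor
#1=f depends on [0:f]
#2=e has no predecessor
#3=a depends on [2:e]
#4=f depends on [1:f]
sources: [0:f, 2:e]
N(rest) = Σ N(rest − s) over sources s of rest; N(one piece) = 1:
  size 1 → [3]=1  [4]=1
  size 2 → [1,4]=1  [2,3]=1  [3,4]=2
  size 3 → [0,1,4]=1  [1,3,4]=3  [2,3,4]=3
  first=0(f) contributes 6
  first=2(e) contributes 4
|[w]| = 10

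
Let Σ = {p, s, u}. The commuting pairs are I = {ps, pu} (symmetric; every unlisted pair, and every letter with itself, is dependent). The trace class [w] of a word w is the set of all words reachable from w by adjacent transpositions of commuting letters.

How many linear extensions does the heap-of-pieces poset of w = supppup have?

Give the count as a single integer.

35

drop 0:s onto floor
drop 1:u onto {0:s}
drop 2:p onto floor
drop 3:p onto {2:p}
drop 4:p onto {3:p}
drop 5:u onto {1:u}
drop 6:p onto {4:p}
ground layer = {0:s, 2:p}
drop-orders for the pieces not yet dropped (sum over which currently-grounded one goes next):
  1 to go: {5} 1  {6} 1
  2 to go: {1,5} 1  {4,6} 1  {5,6} 2
  3 to go: {0,1,5} 1  {1,5,6} 3  {3,4,6} 1  {4,5,6} 3
  4 to go: {0,1,5,6} 4  {1,4,5,6} 6  {2,3,4,6} 1  {3,4,5,6} 4
  5 to go: {0,1,4,5,6} 10  {1,3,4,5,6} 10  {2,3,4,5,6} 5
  if 0:s drops first: 15 orders
  if 2:p drops first: 20 orders
heap linearizations: 35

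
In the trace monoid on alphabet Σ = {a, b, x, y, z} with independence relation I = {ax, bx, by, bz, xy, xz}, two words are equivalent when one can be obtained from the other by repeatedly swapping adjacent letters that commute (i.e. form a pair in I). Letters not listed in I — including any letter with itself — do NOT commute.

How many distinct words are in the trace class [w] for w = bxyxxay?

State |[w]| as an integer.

70

0(b) covers ∅
1(x) covers ∅
2(y) covers ∅
3(x) covers 1:x
4(x) covers 3:x
5(a) covers 0:b, 2:y
6(y) covers 5:a
floor of heap: 0:b, 1:x, 2:y
completions by unplaced set U, small U first (add the entries for U minus each lowest piece of U):
  |U|=1: {4}:1  {6}:1
  |U|=2: {3,4}:1  {4,6}:2  {5,6}:1
  |U|=3: {0,5,6}:1  {1,3,4}:1  {2,5,6}:1  {3,4,6}:3  {4,5,6}:3
  |U|=4: {0,2,5,6}:2  {0,4,5,6}:4  {1,3,4,6}:4  {2,4,5,6}:4  {3,4,5,6}:6
  |U|=5: {0,2,4,5,6}:10  {0,3,4,5,6}:10  {1,3,4,5,6}:10  {2,3,4,5,6}:10
  start at 0(b): 20
  start at 1(x): 30
  start at 2(y): 20
sum over floor = 70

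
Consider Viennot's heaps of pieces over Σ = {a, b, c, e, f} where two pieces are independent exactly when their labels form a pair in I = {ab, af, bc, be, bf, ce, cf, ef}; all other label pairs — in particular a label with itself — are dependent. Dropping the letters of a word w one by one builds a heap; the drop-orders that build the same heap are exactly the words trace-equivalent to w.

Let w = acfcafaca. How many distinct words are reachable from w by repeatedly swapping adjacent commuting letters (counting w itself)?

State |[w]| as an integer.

36

0(a) covers ∅
1(c) covers 0:a
2(f) covers ∅
3(c) covers 1:c
4(a) covers 3:c
5(f) covers 2:f
6(a) covers 4:a
7(c) covers 6:a
8(a) covers 7:c
floor of heap: 0:a, 2:f
completions by unplaced set U, small U first (add the entries for U minus each lowest piece of U):
  |U|=1: {5}:1  {8}:1
  |U|=2: {2,5}:1  {5,8}:2  {7,8}:1
  |U|=3: {2,5,8}:3  {5,7,8}:3  {6,7,8}:1
  |U|=4: {2,5,7,8}:6  {4,6,7,8}:1  {5,6,7,8}:4
  |U|=5: {2,5,6,7,8}:10  {3,4,6,7,8}:1  {4,5,6,7,8}:5
  |U|=6: {1,3,4,6,7,8}:1  {2,4,5,6,7,8}:15  {3,4,5,6,7,8}:6
  |U|=7: {0,1,3,4,6,7,8}:1  {1,3,4,5,6,7,8}:7  {2,3,4,5,6,7,8}:21
  start at 0(a): 28
  start at 2(f): 8
sum over floor = 36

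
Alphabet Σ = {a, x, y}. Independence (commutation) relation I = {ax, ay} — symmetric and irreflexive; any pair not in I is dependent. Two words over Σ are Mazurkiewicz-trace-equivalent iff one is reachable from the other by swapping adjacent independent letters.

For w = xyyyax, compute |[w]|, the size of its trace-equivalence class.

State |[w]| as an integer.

6

0(x) covers ∅
1(y) covers 0:x
2(y) covers 1:y
3(y) covers 2:y
4(a) covers ∅
5(x) covers 3:y
floor of heap: 0:x, 4:a
completions by unplaced set U, small U first (add the entries for U minus each lowest piece of U):
  |U|=1: {4}:1  {5}:1
  |U|=2: {3,5}:1  {4,5}:2
  |U|=3: {2,3,5}:1  {3,4,5}:3
  |U|=4: {1,2,3,5}:1  {2,3,4,5}:4
  start at 0(x): 5
  start at 4(a): 1
sum over floor = 6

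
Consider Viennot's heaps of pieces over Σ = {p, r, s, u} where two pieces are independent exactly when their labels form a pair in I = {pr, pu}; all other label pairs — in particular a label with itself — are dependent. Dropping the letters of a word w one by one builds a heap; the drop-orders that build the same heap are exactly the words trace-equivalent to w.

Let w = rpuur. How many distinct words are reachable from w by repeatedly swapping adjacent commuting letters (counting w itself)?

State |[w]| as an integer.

#0=r has no predecessor
#1=p has no predecessor
#2=u depends on [0:r]
#3=u depends on [2:u]
#4=r depends on [3:u]
sources: [0:r, 1:p]
N(rest) = Σ N(rest − s) over sources s of rest; N(one piece) = 1:
  size 1 → [1]=1  [4]=1
  size 2 → [1,4]=2  [3,4]=1
  size 3 → [1,3,4]=3  [2,3,4]=1
  first=0(r) contributes 4
  first=1(p) contributes 1
|[w]| = 5

5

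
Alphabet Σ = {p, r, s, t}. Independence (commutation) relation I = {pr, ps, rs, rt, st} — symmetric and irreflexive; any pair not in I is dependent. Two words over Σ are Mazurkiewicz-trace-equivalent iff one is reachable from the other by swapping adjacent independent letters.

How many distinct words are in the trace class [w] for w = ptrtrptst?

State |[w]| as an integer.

252

piece 0:p — minimal
piece 1:t rests on {0:p}
piece 2:r — minimal
piece 3:t rests on {1:t}
piece 4:r rests on {2:r}
piece 5:p rests on {3:t}
piece 6:t rests on {5:p}
piece 7:s — minimal
piece 8:t rests on {6:t}
minimal pieces: {0:p, 2:r, 7:s}
ways to finish when only these pieces remain (= sum over removing one remaining piece with nothing left below it):
  1 left: {4}→1  {7}→1  {8}→1
  2 left: {2,4}→1  {4,7}→2  {4,8}→2  {6,8}→1  {7,8}→2
  3 left: {2,4,7}→3  {2,4,8}→3  {4,6,8}→3  {4,7,8}→6  {5,6,8}→1  {6,7,8}→3
  4 left: {2,4,6,8}→6  {2,4,7,8}→12  {3,5,6,8}→1  {4,5,6,8}→4  {4,6,7,8}→12  {5,6,7,8}→4
  5 left: {1,3,5,6,8}→1  {2,4,5,6,8}→10  {2,4,6,7,8}→30  {3,4,5,6,8}→5  {3,5,6,7,8}→5  {4,5,6,7,8}→20
  6 left: {0,1,3,5,6,8}→1  {1,3,4,5,6,8}→6  {1,3,5,6,7,8}→6  {2,3,4,5,6,8}→15  {2,4,5,6,7,8}→60  {3,4,5,6,7,8}→30
  7 left: {0,1,3,4,5,6,8}→7  {0,1,3,5,6,7,8}→7  {1,2,3,4,5,6,8}→21  {1,3,4,5,6,7,8}→42  {2,3,4,5,6,7,8}→105
  placing 0:p first → 168 extensions
  placing 2:r first → 56 extensions
  placing 7:s first → 28 extensions
total linear extensions = 252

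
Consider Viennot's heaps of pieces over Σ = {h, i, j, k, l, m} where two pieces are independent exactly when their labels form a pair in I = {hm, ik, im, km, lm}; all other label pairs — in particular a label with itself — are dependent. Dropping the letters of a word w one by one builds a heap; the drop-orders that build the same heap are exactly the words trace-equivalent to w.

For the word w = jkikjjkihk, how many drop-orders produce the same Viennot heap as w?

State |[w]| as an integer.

6

piece 0:j — minimal
piece 1:k rests on {0:j}
piece 2:i rests on {0:j}
piece 3:k rests on {1:k}
piece 4:j rests on {2:i, 3:k}
piece 5:j rests on {4:j}
piece 6:k rests on {5:j}
piece 7:i rests on {5:j}
piece 8:h rests on {6:k, 7:i}
piece 9:k rests on {8:h}
minimal pieces: {0:j}
ways to finish when only these pieces remain (= sum over removing one remaining piece with nothing left below it):
  1 left: {9}→1
  2 left: {8,9}→1
  3 left: {6,8,9}→1  {7,8,9}→1
  4 left: {6,7,8,9}→2
  5 left: {5,6,7,8,9}→2
  6 left: {4,5,6,7,8,9}→2
  7 left: {2,4,5,6,7,8,9}→2  {3,4,5,6,7,8,9}→2
  8 left: {1,3,4,5,6,7,8,9}→2  {2,3,4,5,6,7,8,9}→4
  placing 0:j first → 6 extensions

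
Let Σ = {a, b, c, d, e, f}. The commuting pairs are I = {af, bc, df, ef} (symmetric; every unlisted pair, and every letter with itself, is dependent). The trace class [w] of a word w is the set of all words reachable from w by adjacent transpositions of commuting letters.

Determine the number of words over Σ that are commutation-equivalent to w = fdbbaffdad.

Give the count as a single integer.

piece 0:f — minimal
piece 1:d — minimal
piece 2:b rests on {0:f, 1:d}
piece 3:b rests on {2:b}
piece 4:a rests on {3:b}
piece 5:f rests on {3:b}
piece 6:f rests on {5:f}
piece 7:d rests on {4:a}
piece 8:a rests on {7:d}
piece 9:d rests on {8:a}
minimal pieces: {0:f, 1:d}
ways to finish when only these pieces remain (= sum over removing one remaining piece with nothing left below it):
  1 left: {6}→1  {9}→1
  2 left: {5,6}→1  {6,9}→2  {8,9}→1
  3 left: {5,6,9}→3  {6,8,9}→3  {7,8,9}→1
  4 left: {4,7,8,9}→1  {5,6,8,9}→6  {6,7,8,9}→4
  5 left: {4,6,7,8,9}→5  {5,6,7,8,9}→10
  6 left: {4,5,6,7,8,9}→15
  7 left: {3,4,5,6,7,8,9}→15
  8 left: {2,3,4,5,6,7,8,9}→15
  placing 0:f first → 15 extensions
  placing 1:d first → 15 extensions
total linear extensions = 30

30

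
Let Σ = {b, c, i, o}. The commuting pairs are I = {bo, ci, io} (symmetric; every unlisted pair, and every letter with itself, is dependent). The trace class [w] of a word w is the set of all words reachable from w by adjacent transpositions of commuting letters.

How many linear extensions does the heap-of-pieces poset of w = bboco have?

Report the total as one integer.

0(b) covers ∅
1(b) covers 0:b
2(o) covers ∅
3(c) covers 1:b, 2:o
4(o) covers 3:c
floor of heap: 0:b, 2:o
completions by unplaced set U, small U first (add the entries for U minus each lowest piece of U):
  |U|=1: {4}:1
  |U|=2: {3,4}:1
  |U|=3: {1,3,4}:1  {2,3,4}:1
  start at 0(b): 2
  start at 2(o): 1
sum over floor = 3

3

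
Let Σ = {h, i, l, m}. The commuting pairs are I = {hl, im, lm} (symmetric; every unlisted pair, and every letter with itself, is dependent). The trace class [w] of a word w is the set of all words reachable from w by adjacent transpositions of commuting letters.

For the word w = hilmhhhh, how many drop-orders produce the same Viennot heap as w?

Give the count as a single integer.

11

0(h) covers ∅
1(i) covers 0:h
2(l) covers 1:i
3(m) covers 0:h
4(h) covers 1:i, 3:m
5(h) covers 4:h
6(h) covers 5:h
7(h) covers 6:h
floor of heap: 0:h
completions by unplaced set U, small U first (add the entries for U minus each lowest piece of U):
  |U|=1: {2}:1  {7}:1
  |U|=2: {2,7}:2  {6,7}:1
  |U|=3: {2,6,7}:3  {5,6,7}:1
  |U|=4: {2,5,6,7}:4  {4,5,6,7}:1
  |U|=5: {2,4,5,6,7}:5  {3,4,5,6,7}:1
  |U|=6: {1,2,4,5,6,7}:5  {2,3,4,5,6,7}:6
  start at 0(h): 11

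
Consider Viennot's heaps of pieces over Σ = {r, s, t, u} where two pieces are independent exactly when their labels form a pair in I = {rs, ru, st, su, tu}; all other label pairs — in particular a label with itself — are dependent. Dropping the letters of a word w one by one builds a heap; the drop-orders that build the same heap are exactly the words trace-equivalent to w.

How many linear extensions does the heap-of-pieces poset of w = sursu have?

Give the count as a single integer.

0(s) covers ∅
1(u) covers ∅
2(r) covers ∅
3(s) covers 0:s
4(u) covers 1:u
floor of heap: 0:s, 1:u, 2:r
completions by unplaced set U, small U first (add the entries for U minus each lowest piece of U):
  |U|=1: {2}:1  {3}:1  {4}:1
  |U|=2: {0,3}:1  {1,4}:1  {2,3}:2  {2,4}:2  {3,4}:2
  |U|=3: {0,2,3}:3  {0,3,4}:3  {1,2,4}:3  {1,3,4}:3  {2,3,4}:6
  start at 0(s): 12
  start at 1(u): 12
  start at 2(r): 6
sum over floor = 30

30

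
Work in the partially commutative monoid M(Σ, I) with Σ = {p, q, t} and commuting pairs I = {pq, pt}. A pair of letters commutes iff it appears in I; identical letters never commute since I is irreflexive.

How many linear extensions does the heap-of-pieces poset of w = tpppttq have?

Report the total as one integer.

piece 0:t — minimal
piece 1:p — minimal
piece 2:p rests on {1:p}
piece 3:p rests on {2:p}
piece 4:t rests on {0:t}
piece 5:t rests on {4:t}
piece 6:q rests on {5:t}
minimal pieces: {0:t, 1:p}
ways to finish when only these pieces remain (= sum over removing one remaining piece with nothing left below it):
  1 left: {3}→1  {6}→1
  2 left: {2,3}→1  {3,6}→2  {5,6}→1
  3 left: {1,2,3}→1  {2,3,6}→3  {3,5,6}→3  {4,5,6}→1
  4 left: {0,4,5,6}→1  {1,2,3,6}→4  {2,3,5,6}→6  {3,4,5,6}→4
  5 left: {0,3,4,5,6}→5  {1,2,3,5,6}→10  {2,3,4,5,6}→10
  placing 0:t first → 20 extensions
  placing 1:p first → 15 extensions
total linear extensions = 35

35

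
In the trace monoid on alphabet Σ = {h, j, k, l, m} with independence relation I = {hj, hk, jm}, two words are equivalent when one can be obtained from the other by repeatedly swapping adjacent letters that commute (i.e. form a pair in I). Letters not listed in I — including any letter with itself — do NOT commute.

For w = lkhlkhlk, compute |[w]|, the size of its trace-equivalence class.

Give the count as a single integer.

0(l) covers ∅
1(k) covers 0:l
2(h) covers 0:l
3(l) covers 1:k, 2:h
4(k) covers 3:l
5(h) covers 3:l
6(l) covers 4:k, 5:h
7(k) covers 6:l
floor of heap: 0:l
completions by unplaced set U, small U first (add the entries for U minus each lowest piece of U):
  |U|=1: {7}:1
  |U|=2: {6,7}:1
  |U|=3: {4,6,7}:1  {5,6,7}:1
  |U|=4: {4,5,6,7}:2
  |U|=5: {3,4,5,6,7}:2
  |U|=6: {1,3,4,5,6,7}:2  {2,3,4,5,6,7}:2
  start at 0(l): 4

4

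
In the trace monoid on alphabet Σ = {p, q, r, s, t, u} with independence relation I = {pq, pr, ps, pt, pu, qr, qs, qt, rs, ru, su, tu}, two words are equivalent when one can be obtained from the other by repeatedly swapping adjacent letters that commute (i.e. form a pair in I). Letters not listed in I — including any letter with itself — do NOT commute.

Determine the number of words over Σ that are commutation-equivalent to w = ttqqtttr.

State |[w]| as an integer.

#0=t has no predecessor
#1=t depends on [0:t]
#2=q has no predecessor
#3=q depends on [2:q]
#4=t depends on [1:t]
#5=t depends on [4:t]
#6=t depends on [5:t]
#7=r depends on [6:t]
sources: [0:t, 2:q]
N(rest) = Σ N(rest − s) over sources s of rest; N(one piece) = 1:
  size 1 → [3]=1  [7]=1
  size 2 → [2,3]=1  [3,7]=2  [6,7]=1
  size 3 → [2,3,7]=3  [3,6,7]=3  [5,6,7]=1
  size 4 → [2,3,6,7]=6  [3,5,6,7]=4  [4,5,6,7]=1
  size 5 → [1,4,5,6,7]=1  [2,3,5,6,7]=10  [3,4,5,6,7]=5
  size 6 → [0,1,4,5,6,7]=1  [1,3,4,5,6,7]=6  [2,3,4,5,6,7]=15
  first=0(t) contributes 21
  first=2(q) contributes 7
|[w]| = 28

28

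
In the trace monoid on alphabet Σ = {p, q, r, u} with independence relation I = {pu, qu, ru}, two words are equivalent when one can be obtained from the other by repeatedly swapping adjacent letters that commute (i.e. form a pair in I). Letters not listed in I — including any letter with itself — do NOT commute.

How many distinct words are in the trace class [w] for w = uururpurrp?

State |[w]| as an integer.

#0=u has no predecessor
#1=u depends on [0:u]
#2=r has no predecessor
#3=u depends on [1:u]
#4=r depends on [2:r]
#5=p depends on [4:r]
#6=u depends on [3:u]
#7=r depends on [5:p]
#8=r depends on [7:r]
#9=p depends on [8:r]
sources: [0:u, 2:r]
N(rest) = Σ N(rest − s) over sources s of rest; N(one piece) = 1:
  size 1 → [6]=1  [9]=1
  size 2 → [3,6]=1  [6,9]=2  [8,9]=1
  size 3 → [1,3,6]=1  [3,6,9]=3  [6,8,9]=3  [7,8,9]=1
  size 4 → [0,1,3,6]=1  [1,3,6,9]=4  [3,6,8,9]=6  [5,7,8,9]=1  [6,7,8,9]=4
  size 5 → [0,1,3,6,9]=5  [1,3,6,8,9]=10  [3,6,7,8,9]=10  [4,5,7,8,9]=1  [5,6,7,8,9]=5
  size 6 → [0,1,3,6,8,9]=15  [1,3,6,7,8,9]=20  [2,4,5,7,8,9]=1  [3,5,6,7,8,9]=15  [4,5,6,7,8,9]=6
  size 7 → [0,1,3,6,7,8,9]=35  [1,3,5,6,7,8,9]=35  [2,4,5,6,7,8,9]=7  [3,4,5,6,7,8,9]=21
  size 8 → [0,1,3,5,6,7,8,9]=70  [1,3,4,5,6,7,8,9]=56  [2,3,4,5,6,7,8,9]=28
  first=0(u) contributes 84
  first=2(r) contributes 126
|[w]| = 210

210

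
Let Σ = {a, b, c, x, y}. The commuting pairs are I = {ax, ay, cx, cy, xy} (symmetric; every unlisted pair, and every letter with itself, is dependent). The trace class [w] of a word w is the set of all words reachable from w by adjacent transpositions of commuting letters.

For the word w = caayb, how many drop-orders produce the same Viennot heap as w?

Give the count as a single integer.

4

#0=c has no predecessor
#1=a depends on [0:c]
#2=a depends on [1:a]
#3=y has no predecessor
#4=b depends on [2:a, 3:y]
sources: [0:c, 3:y]
N(rest) = Σ N(rest − s) over sources s of rest; N(one piece) = 1:
  size 1 → [4]=1
  size 2 → [2,4]=1  [3,4]=1
  size 3 → [1,2,4]=1  [2,3,4]=2
  first=0(c) contributes 3
  first=3(y) contributes 1
|[w]| = 4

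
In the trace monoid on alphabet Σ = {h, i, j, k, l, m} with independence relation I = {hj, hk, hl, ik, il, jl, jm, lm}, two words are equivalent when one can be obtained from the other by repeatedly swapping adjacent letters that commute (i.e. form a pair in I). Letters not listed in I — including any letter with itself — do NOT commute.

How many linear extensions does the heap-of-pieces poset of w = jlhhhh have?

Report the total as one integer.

#0=j has no predecessor
#1=l has no predecessor
#2=h has no predecessor
#3=h depends on [2:h]
#4=h depends on [3:h]
#5=h depends on [4:h]
sources: [0:j, 1:l, 2:h]
N(rest) = Σ N(rest − s) over sources s of rest; N(one piece) = 1:
  size 1 → [0]=1  [1]=1  [5]=1
  size 2 → [0,1]=2  [0,5]=2  [1,5]=2  [4,5]=1
  size 3 → [0,1,5]=6  [0,4,5]=3  [1,4,5]=3  [3,4,5]=1
  size 4 → [0,1,4,5]=12  [0,3,4,5]=4  [1,3,4,5]=4  [2,3,4,5]=1
  first=0(j) contributes 5
  first=1(l) contributes 5
  first=2(h) contributes 20
|[w]| = 30

30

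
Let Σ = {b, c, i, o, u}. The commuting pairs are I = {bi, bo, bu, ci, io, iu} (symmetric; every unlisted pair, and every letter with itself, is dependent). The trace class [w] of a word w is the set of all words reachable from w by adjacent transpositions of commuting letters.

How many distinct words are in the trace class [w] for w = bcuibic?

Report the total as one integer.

piece 0:b — minimal
piece 1:c rests on {0:b}
piece 2:u rests on {1:c}
piece 3:i — minimal
piece 4:b rests on {1:c}
piece 5:i rests on {3:i}
piece 6:c rests on {2:u, 4:b}
minimal pieces: {0:b, 3:i}
ways to finish when only these pieces remain (= sum over removing one remaining piece with nothing left below it):
  1 left: {5}→1  {6}→1
  2 left: {2,6}→1  {3,5}→1  {4,6}→1  {5,6}→2
  3 left: {2,4,6}→2  {2,5,6}→3  {3,5,6}→3  {4,5,6}→3
  4 left: {1,2,4,6}→2  {2,3,5,6}→6  {2,4,5,6}→8  {3,4,5,6}→6
  5 left: {0,1,2,4,6}→2  {1,2,4,5,6}→10  {2,3,4,5,6}→20
  placing 0:b first → 30 extensions
  placing 3:i first → 12 extensions
total linear extensions = 42

42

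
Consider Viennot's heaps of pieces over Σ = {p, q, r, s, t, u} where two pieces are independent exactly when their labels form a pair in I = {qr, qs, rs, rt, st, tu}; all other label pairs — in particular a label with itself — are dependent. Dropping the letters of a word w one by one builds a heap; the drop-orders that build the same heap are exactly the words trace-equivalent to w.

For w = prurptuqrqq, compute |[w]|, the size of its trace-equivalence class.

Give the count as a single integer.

9

drop 0:p onto floor
drop 1:r onto {0:p}
drop 2:u onto {1:r}
drop 3:r onto {2:u}
drop 4:p onto {3:r}
drop 5:t onto {4:p}
drop 6:u onto {4:p}
drop 7:q onto {5:t, 6:u}
drop 8:r onto {6:u}
drop 9:q onto {7:q}
drop 10:q onto {9:q}
ground layer = {0:p}
drop-orders for the pieces not yet dropped (sum over which currently-grounded one goes next):
  1 to go: {8} 1  {10} 1
  2 to go: {8,10} 2  {9,10} 1
  3 to go: {7,9,10} 1  {8,9,10} 3
  4 to go: {5,7,9,10} 1  {7,8,9,10} 4
  5 to go: {5,7,8,9,10} 5  {6,7,8,9,10} 4
  6 to go: {5,6,7,8,9,10} 9
  7 to go: {4,5,6,7,8,9,10} 9
  8 to go: {3,4,5,6,7,8,9,10} 9
  9 to go: {2,3,4,5,6,7,8,9,10} 9
  if 0:p drops first: 9 orders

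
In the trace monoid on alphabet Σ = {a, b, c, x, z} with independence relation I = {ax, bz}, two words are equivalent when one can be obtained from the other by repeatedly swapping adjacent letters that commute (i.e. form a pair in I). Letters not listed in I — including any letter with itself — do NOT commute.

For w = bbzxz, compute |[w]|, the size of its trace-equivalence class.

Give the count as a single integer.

drop 0:b onto floor
drop 1:b onto {0:b}
drop 2:z onto floor
drop 3:x onto {1:b, 2:z}
drop 4:z onto {3:x}
ground layer = {0:b, 2:z}
drop-orders for the pieces not yet dropped (sum over which currently-grounded one goes next):
  1 to go: {4} 1
  2 to go: {3,4} 1
  3 to go: {1,3,4} 1  {2,3,4} 1
  if 0:b drops first: 2 orders
  if 2:z drops first: 1 orders
heap linearizations: 3

3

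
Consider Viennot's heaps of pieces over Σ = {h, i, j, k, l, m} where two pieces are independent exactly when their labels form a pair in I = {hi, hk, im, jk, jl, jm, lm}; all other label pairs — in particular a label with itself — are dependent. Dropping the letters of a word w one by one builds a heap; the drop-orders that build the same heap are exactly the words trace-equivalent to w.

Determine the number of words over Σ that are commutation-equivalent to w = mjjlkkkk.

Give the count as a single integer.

0(m) covers ∅
1(j) covers ∅
2(j) covers 1:j
3(l) covers ∅
4(k) covers 0:m, 3:l
5(k) covers 4:k
6(k) covers 5:k
7(k) covers 6:k
floor of heap: 0:m, 1:j, 3:l
completions by unplaced set U, small U first (add the entries for U minus each lowest piece of U):
  |U|=1: {2}:1  {7}:1
  |U|=2: {1,2}:1  {2,7}:2  {6,7}:1
  |U|=3: {1,2,7}:3  {2,6,7}:3  {5,6,7}:1
  |U|=4: {1,2,6,7}:6  {2,5,6,7}:4  {4,5,6,7}:1
  |U|=5: {0,4,5,6,7}:1  {1,2,5,6,7}:10  {2,4,5,6,7}:5  {3,4,5,6,7}:1
  |U|=6: {0,2,4,5,6,7}:6  {0,3,4,5,6,7}:2  {1,2,4,5,6,7}:15  {2,3,4,5,6,7}:6
  start at 0(m): 21
  start at 1(j): 14
  start at 3(l): 21
sum over floor = 56

56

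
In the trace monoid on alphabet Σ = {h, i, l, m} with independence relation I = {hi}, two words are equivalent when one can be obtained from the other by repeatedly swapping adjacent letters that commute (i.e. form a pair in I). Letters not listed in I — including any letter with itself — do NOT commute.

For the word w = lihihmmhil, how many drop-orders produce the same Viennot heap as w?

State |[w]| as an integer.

drop 0:l onto floor
drop 1:i onto {0:l}
drop 2:h onto {0:l}
drop 3:i onto {1:i}
drop 4:h onto {2:h}
drop 5:m onto {3:i, 4:h}
drop 6:m onto {5:m}
drop 7:h onto {6:m}
drop 8:i onto {6:m}
drop 9:l onto {7:h, 8:i}
ground layer = {0:l}
drop-orders for the pieces not yet dropped (sum over which currently-grounded one goes next):
  1 to go: {9} 1
  2 to go: {7,9} 1  {8,9} 1
  3 to go: {7,8,9} 2
  4 to go: {6,7,8,9} 2
  5 to go: {5,6,7,8,9} 2
  6 to go: {3,5,6,7,8,9} 2  {4,5,6,7,8,9} 2
  7 to go: {1,3,5,6,7,8,9} 2  {2,4,5,6,7,8,9} 2  {3,4,5,6,7,8,9} 4
  8 to go: {1,3,4,5,6,7,8,9} 6  {2,3,4,5,6,7,8,9} 6
  if 0:l drops first: 12 orders

12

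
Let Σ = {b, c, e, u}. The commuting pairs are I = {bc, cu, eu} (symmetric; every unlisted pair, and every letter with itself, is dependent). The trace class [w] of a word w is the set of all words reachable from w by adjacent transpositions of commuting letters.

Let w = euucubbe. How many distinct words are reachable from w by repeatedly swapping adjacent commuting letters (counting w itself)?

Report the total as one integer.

#0=e has no predecessor
#1=u has no predecessor
#2=u depends on [1:u]
#3=c depends on [0:e]
#4=u depends on [2:u]
#5=b depends on [0:e, 4:u]
#6=b depends on [5:b]
#7=e depends on [3:c, 6:b]
sources: [0:e, 1:u]
N(rest) = Σ N(rest − s) over sources s of rest; N(one piece) = 1:
  size 1 → [7]=1
  size 2 → [3,7]=1  [6,7]=1
  size 3 → [3,6,7]=2  [5,6,7]=1
  size 4 → [3,5,6,7]=3  [4,5,6,7]=1
  size 5 → [0,3,5,6,7]=3  [2,4,5,6,7]=1  [3,4,5,6,7]=4
  size 6 → [0,3,4,5,6,7]=7  [1,2,4,5,6,7]=1  [2,3,4,5,6,7]=5
  first=0(e) contributes 6
  first=1(u) contributes 12
|[w]| = 18

18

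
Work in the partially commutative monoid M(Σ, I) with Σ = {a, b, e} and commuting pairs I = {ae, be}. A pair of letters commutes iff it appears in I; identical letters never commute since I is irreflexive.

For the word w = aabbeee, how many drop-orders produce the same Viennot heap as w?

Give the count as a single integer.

35

0(a) covers ∅
1(a) covers 0:a
2(b) covers 1:a
3(b) covers 2:b
4(e) covers ∅
5(e) covers 4:e
6(e) covers 5:e
floor of heap: 0:a, 4:e
completions by unplaced set U, small U first (add the entries for U minus each lowest piece of U):
  |U|=1: {3}:1  {6}:1
  |U|=2: {2,3}:1  {3,6}:2  {5,6}:1
  |U|=3: {1,2,3}:1  {2,3,6}:3  {3,5,6}:3  {4,5,6}:1
  |U|=4: {0,1,2,3}:1  {1,2,3,6}:4  {2,3,5,6}:6  {3,4,5,6}:4
  |U|=5: {0,1,2,3,6}:5  {1,2,3,5,6}:10  {2,3,4,5,6}:10
  start at 0(a): 20
  start at 4(e): 15
sum over floor = 35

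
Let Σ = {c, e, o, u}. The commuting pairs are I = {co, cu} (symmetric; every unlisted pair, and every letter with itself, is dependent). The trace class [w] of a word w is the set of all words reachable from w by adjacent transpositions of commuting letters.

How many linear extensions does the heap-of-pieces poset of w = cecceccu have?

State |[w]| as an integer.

3

0(c) covers ∅
1(e) covers 0:c
2(c) covers 1:e
3(c) covers 2:c
4(e) covers 3:c
5(c) covers 4:e
6(c) covers 5:c
7(u) covers 4:e
floor of heap: 0:c
completions by unplaced set U, small U first (add the entries for U minus each lowest piece of U):
  |U|=1: {6}:1  {7}:1
  |U|=2: {5,6}:1  {6,7}:2
  |U|=3: {5,6,7}:3
  |U|=4: {4,5,6,7}:3
  |U|=5: {3,4,5,6,7}:3
  |U|=6: {2,3,4,5,6,7}:3
  start at 0(c): 3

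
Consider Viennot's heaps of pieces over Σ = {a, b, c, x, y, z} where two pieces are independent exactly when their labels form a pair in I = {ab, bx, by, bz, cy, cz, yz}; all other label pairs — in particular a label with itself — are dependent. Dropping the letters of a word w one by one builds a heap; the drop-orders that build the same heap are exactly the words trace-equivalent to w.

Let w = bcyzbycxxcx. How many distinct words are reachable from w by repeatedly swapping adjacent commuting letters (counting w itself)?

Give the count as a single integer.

#0=b has no predecessor
#1=c depends on [0:b]
#2=y has no predecessor
#3=z has no predecessor
#4=b depends on [1:c]
#5=y depends on [2:y]
#6=c depends on [4:b]
#7=x depends on [3:z, 5:y, 6:c]
#8=x depends on [7:x]
#9=c depends on [8:x]
#10=x depends on [9:c]
sources: [0:b, 2:y, 3:z]
N(rest) = Σ N(rest − s) over sources s of rest; N(one piece) = 1:
  size 1 → [10]=1
  size 2 → [9,10]=1
  size 3 → [8,9,10]=1
  size 4 → [7,8,9,10]=1
  size 5 → [3,7,8,9,10]=1  [5,7,8,9,10]=1  [6,7,8,9,10]=1
  size 6 → [2,5,7,8,9,10]=1  [3,5,7,8,9,10]=2  [3,6,7,8,9,10]=2  [4,6,7,8,9,10]=1  [5,6,7,8,9,10]=2
  size 7 → [1,4,6,7,8,9,10]=1  [2,3,5,7,8,9,10]=3  [2,5,6,7,8,9,10]=3  [3,4,6,7,8,9,10]=3  [3,5,6,7,8,9,10]=6  [4,5,6,7,8,9,10]=3
  size 8 → [0,1,4,6,7,8,9,10]=1  [1,3,4,6,7,8,9,10]=4  [1,4,5,6,7,8,9,10]=4  [2,3,5,6,7,8,9,10]=12  [2,4,5,6,7,8,9,10]=6  [3,4,5,6,7,8,9,10]=12
  size 9 → [0,1,3,4,6,7,8,9,10]=5  [0,1,4,5,6,7,8,9,10]=5  [1,2,4,5,6,7,8,9,10]=10  [1,3,4,5,6,7,8,9,10]=20  [2,3,4,5,6,7,8,9,10]=30
  first=0(b) contributes 60
  first=2(y) contributes 30
  first=3(z) contributes 15
|[w]| = 105

105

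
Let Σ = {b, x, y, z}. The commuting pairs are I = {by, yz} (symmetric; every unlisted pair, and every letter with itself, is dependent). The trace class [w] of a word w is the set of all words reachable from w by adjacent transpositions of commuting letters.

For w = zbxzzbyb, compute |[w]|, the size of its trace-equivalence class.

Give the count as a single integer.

piece 0:z — minimal
piece 1:b rests on {0:z}
piece 2:x rests on {1:b}
piece 3:z rests on {2:x}
piece 4:z rests on {3:z}
piece 5:b rests on {4:z}
piece 6:y rests on {2:x}
piece 7:b rests on {5:b}
minimal pieces: {0:z}
ways to finish when only these pieces remain (= sum over removing one remaining piece with nothing left below it):
  1 left: {6}→1  {7}→1
  2 left: {5,7}→1  {6,7}→2
  3 left: {4,5,7}→1  {5,6,7}→3
  4 left: {3,4,5,7}→1  {4,5,6,7}→4
  5 left: {3,4,5,6,7}→5
  6 left: {2,3,4,5,6,7}→5
  placing 0:z first → 5 extensions

5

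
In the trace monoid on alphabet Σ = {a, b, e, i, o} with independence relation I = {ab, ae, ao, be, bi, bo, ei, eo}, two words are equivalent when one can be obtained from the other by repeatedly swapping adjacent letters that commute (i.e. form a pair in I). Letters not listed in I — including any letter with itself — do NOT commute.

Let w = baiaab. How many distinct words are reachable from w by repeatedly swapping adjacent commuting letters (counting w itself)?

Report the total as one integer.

#0=b has no predecessor
#1=a has no predecessor
#2=i depends on [1:a]
#3=a depends on [2:i]
#4=a depends on [3:a]
#5=b depends on [0:b]
sources: [0:b, 1:a]
N(rest) = Σ N(rest − s) over sources s of rest; N(one piece) = 1:
  size 1 → [4]=1  [5]=1
  size 2 → [0,5]=1  [3,4]=1  [4,5]=2
  size 3 → [0,4,5]=3  [2,3,4]=1  [3,4,5]=3
  size 4 → [0,3,4,5]=6  [1,2,3,4]=1  [2,3,4,5]=4
  first=0(b) contributes 5
  first=1(a) contributes 10
|[w]| = 15

15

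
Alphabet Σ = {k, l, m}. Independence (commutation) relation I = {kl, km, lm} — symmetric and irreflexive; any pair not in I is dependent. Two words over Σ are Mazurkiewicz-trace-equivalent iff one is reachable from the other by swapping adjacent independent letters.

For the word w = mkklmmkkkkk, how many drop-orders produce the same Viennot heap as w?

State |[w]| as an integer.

#0=m has no predecessor
#1=k has no predecessor
#2=k depends on [1:k]
#3=l has no predecessor
#4=m depends on [0:m]
#5=m depends on [4:m]
#6=k depends on [2:k]
#7=k depends on [6:k]
#8=k depends on [7:k]
#9=k depends on [8:k]
#10=k depends on [9:k]
sources: [0:m, 1:k, 3:l]
N(rest) = Σ N(rest − s) over sources s of rest; N(one piece) = 1:
  size 1 → [3]=1  [5]=1  [10]=1
  size 2 → [3,5]=2  [3,10]=2  [4,5]=1  [5,10]=2  [9,10]=1
  size 3 → [0,4,5]=1  [3,4,5]=3  [3,5,10]=6  [3,9,10]=3  [4,5,10]=3  [5,9,10]=3  [8,9,10]=1
  size 4 → [0,3,4,5]=4  [0,4,5,10]=4  [3,4,5,10]=12  [3,5,9,10]=12  [3,8,9,10]=4  [4,5,9,10]=6  [5,8,9,10]=4  [7,8,9,10]=1
  size 5 → [0,3,4,5,10]=20  [0,4,5,9,10]=10  [3,4,5,9,10]=30  [3,5,8,9,10]=20  [3,7,8,9,10]=5  [4,5,8,9,10]=10  [5,7,8,9,10]=5  [6,7,8,9,10]=1
  size 6 → [0,3,4,5,9,10]=60  [0,4,5,8,9,10]=20  [2,6,7,8,9,10]=1  [3,4,5,8,9,10]=60  [3,5,7,8,9,10]=30  [3,6,7,8,9,10]=6  [4,5,7,8,9,10]=15  [5,6,7,8,9,10]=6
  size 7 → [0,3,4,5,8,9,10]=140  [0,4,5,7,8,9,10]=35  [1,2,6,7,8,9,10]=1  [2,3,6,7,8,9,10]=7  [2,5,6,7,8,9,10]=7  [3,4,5,7,8,9,10]=105  [3,5,6,7,8,9,10]=42  [4,5,6,7,8,9,10]=21
  size 8 → [0,3,4,5,7,8,9,10]=280  [0,4,5,6,7,8,9,10]=56  [1,2,3,6,7,8,9,10]=8  [1,2,5,6,7,8,9,10]=8  [2,3,5,6,7,8,9,10]=56  [2,4,5,6,7,8,9,10]=28  [3,4,5,6,7,8,9,10]=168
  size 9 → [0,2,4,5,6,7,8,9,10]=84  [0,3,4,5,6,7,8,9,10]=504  [1,2,3,5,6,7,8,9,10]=72  [1,2,4,5,6,7,8,9,10]=36  [2,3,4,5,6,7,8,9,10]=252
  first=0(m) contributes 360
  first=1(k) contributes 840
  first=3(l) contributes 120
|[w]| = 1320

1320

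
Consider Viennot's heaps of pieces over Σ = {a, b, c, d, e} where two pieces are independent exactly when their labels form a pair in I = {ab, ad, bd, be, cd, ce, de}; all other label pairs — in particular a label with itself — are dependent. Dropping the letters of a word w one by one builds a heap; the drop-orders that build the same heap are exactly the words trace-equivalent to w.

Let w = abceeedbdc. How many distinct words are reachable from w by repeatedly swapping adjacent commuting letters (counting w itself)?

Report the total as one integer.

#0=a has no predecessor
#1=b has no predecessor
#2=c depends on [0:a, 1:b]
#3=e depends on [0:a]
#4=e depends on [3:e]
#5=e depends on [4:e]
#6=d has no predecessor
#7=b depends on [2:c]
#8=d depends on [6:d]
#9=c depends on [7:b]
sources: [0:a, 1:b, 6:d]
N(rest) = Σ N(rest − s) over sources s of rest; N(one piece) = 1:
  size 1 → [5]=1  [8]=1  [9]=1
  size 2 → [4,5]=1  [5,8]=2  [5,9]=2  [6,8]=1  [7,9]=1  [8,9]=2
  size 3 → [2,7,9]=1  [3,4,5]=1  [4,5,8]=3  [4,5,9]=3  [5,6,8]=3  [5,7,9]=3  [5,8,9]=6  [6,8,9]=3  [7,8,9]=3
  size 4 → [1,2,7,9]=1  [2,5,7,9]=4  [2,7,8,9]=4  [3,4,5,8]=4  [3,4,5,9]=4  [4,5,6,8]=6  [4,5,7,9]=6  [4,5,8,9]=12  [5,6,8,9]=12  [5,7,8,9]=12  [6,7,8,9]=6
  size 5 → [1,2,5,7,9]=5  [1,2,7,8,9]=5  [2,4,5,7,9]=10  [2,5,7,8,9]=20  [2,6,7,8,9]=10  [3,4,5,6,8]=10  [3,4,5,7,9]=10  [3,4,5,8,9]=20  [4,5,6,8,9]=30  [4,5,7,8,9]=30  [5,6,7,8,9]=30
  size 6 → [1,2,4,5,7,9]=15  [1,2,5,7,8,9]=30  [1,2,6,7,8,9]=15  [2,3,4,5,7,9]=20  [2,4,5,7,8,9]=60  [2,5,6,7,8,9]=60  [3,4,5,6,8,9]=60  [3,4,5,7,8,9]=60  [4,5,6,7,8,9]=90
  size 7 → [0,2,3,4,5,7,9]=20  [1,2,3,4,5,7,9]=35  [1,2,4,5,7,8,9]=105  [1,2,5,6,7,8,9]=105  [2,3,4,5,7,8,9]=140  [2,4,5,6,7,8,9]=210  [3,4,5,6,7,8,9]=210
  size 8 → [0,1,2,3,4,5,7,9]=55  [0,2,3,4,5,7,8,9]=160  [1,2,3,4,5,7,8,9]=280  [1,2,4,5,6,7,8,9]=420  [2,3,4,5,6,7,8,9]=560
  first=0(a) contributes 1260
  first=1(b) contributes 720
  first=6(d) contributes 495
|[w]| = 2475

2475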